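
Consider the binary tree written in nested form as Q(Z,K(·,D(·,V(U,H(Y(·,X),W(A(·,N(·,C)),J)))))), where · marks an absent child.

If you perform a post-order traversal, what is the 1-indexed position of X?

Post-order visits the left subtree, then the right subtree, then the node.
At Q: go left to Z.
  Z is a leaf — visit Z.
At Q: go right to K.
  At K: no left child.
  At K: go right to D.
    At D: no left child.
    At D: go right to V.
      At V: go left to U.
        U is a leaf — visit U.
      At V: go right to H.
        At H: go left to Y.
          At Y: no left child.
          At Y: go right to X.
            X is a leaf — visit X.
          Visit Y.
        At H: go right to W.
          At W: go left to A.
            At A: no left child.
            At A: go right to N.
              At N: no left child.
              At N: go right to C.
                C is a leaf — visit C.
              Visit N.
            Visit A.
          At W: go right to J.
            J is a leaf — visit J.
          Visit W.
        Visit H.
      Visit V.
    Visit D.
  Visit K.
Visit Q.
Full post-order sequence: Z, U, X, Y, C, N, A, J, W, H, V, D, K, Q.

3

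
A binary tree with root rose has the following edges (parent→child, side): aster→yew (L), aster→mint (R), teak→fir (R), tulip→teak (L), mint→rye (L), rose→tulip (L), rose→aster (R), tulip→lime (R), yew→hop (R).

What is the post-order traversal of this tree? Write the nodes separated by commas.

Post-order visits the left subtree, then the right subtree, then the node.
At rose: go left to tulip.
  At tulip: go left to teak.
    At teak: no left child.
    At teak: go right to fir.
      fir is a leaf — visit fir.
    Visit teak.
  At tulip: go right to lime.
    lime is a leaf — visit lime.
  Visit tulip.
At rose: go right to aster.
  At aster: go left to yew.
    At yew: no left child.
    At yew: go right to hop.
      hop is a leaf — visit hop.
    Visit yew.
  At aster: go right to mint.
    At mint: go left to rye.
      rye is a leaf — visit rye.
    At mint: no right child.
    Visit mint.
  Visit aster.
Visit rose.

fir, teak, lime, tulip, hop, yew, rye, mint, aster, rose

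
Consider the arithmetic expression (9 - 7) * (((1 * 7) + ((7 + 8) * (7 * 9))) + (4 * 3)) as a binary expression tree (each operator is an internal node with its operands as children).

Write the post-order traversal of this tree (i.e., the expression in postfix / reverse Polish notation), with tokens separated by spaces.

9 7 - 1 7 * 7 8 + 7 9 * * + 4 3 * + *

Post-order on an expression tree gives postfix notation: for each operator, emit left operand, right operand, then the operator.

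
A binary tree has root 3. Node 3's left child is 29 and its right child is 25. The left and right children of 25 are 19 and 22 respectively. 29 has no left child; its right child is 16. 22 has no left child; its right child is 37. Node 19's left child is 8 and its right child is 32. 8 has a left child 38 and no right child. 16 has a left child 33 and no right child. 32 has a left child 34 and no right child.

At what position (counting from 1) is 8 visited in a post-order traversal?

Post-order visits the left subtree, then the right subtree, then the node.
At 3: go left to 29.
  At 29: no left child.
  At 29: go right to 16.
    At 16: go left to 33.
      33 is a leaf — visit 33.
    At 16: no right child.
    Visit 16.
  Visit 29.
At 3: go right to 25.
  At 25: go left to 19.
    At 19: go left to 8.
      At 8: go left to 38.
        38 is a leaf — visit 38.
      At 8: no right child.
      Visit 8.
    At 19: go right to 32.
      At 32: go left to 34.
        34 is a leaf — visit 34.
      At 32: no right child.
      Visit 32.
    Visit 19.
  At 25: go right to 22.
    At 22: no left child.
    At 22: go right to 37.
      37 is a leaf — visit 37.
    Visit 22.
  Visit 25.
Visit 3.
Full post-order sequence: 33, 16, 29, 38, 8, 34, 32, 19, 37, 22, 25, 3.

5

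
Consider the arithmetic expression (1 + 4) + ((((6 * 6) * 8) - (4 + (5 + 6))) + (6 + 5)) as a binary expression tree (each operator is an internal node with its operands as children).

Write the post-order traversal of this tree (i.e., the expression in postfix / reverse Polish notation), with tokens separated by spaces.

1 4 + 6 6 * 8 * 4 5 6 + + - 6 5 + + +

Post-order on an expression tree gives postfix notation: for each operator, emit left operand, right operand, then the operator.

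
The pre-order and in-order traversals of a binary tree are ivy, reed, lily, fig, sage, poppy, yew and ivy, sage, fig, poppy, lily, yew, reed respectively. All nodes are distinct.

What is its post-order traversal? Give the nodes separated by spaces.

sage poppy fig yew lily reed ivy

The first element of pre-order is the root; it splits in-order into left and right subtrees.
Root ivy: left subtree has 0 nodes { }, right has 6 {sage, fig, poppy, lily, yew, reed}.
  Root reed: left subtree has 5 nodes {sage, fig, poppy, lily, yew}, right has 0 { }.
    Root lily: left subtree has 3 nodes {sage, fig, poppy}, right has 1 {yew}.
      Root fig: left subtree has 1 node {sage}, right has 1 {poppy}.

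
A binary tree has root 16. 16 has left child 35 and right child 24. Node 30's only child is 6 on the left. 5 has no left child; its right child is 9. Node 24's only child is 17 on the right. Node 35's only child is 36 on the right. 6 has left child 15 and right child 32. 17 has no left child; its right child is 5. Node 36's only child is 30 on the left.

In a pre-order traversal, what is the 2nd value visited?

Pre-order visits the node, then its left subtree, then its right subtree.
Visit 16.
At 16: go left to 35.
  Visit 35.
  At 35: no left child.
  At 35: go right to 36.
    Visit 36.
    At 36: go left to 30.
      Visit 30.
      At 30: go left to 6.
        Visit 6.
        At 6: go left to 15.
          15 is a leaf — visit 15.
        At 6: go right to 32.
          32 is a leaf — visit 32.
      At 30: no right child.
    At 36: no right child.
At 16: go right to 24.
  Visit 24.
  At 24: no left child.
  At 24: go right to 17.
    Visit 17.
    At 17: no left child.
    At 17: go right to 5.
      Visit 5.
      At 5: no left child.
      At 5: go right to 9.
        9 is a leaf — visit 9.
Full pre-order sequence: 16, 35, 36, 30, 6, 15, 32, 24, 17, 5, 9.

35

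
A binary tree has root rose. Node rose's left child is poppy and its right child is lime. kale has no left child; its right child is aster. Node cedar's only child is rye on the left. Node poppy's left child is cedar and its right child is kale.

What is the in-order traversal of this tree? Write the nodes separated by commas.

rye, cedar, poppy, kale, aster, rose, lime

In-order visits the left subtree, then the node, then the right subtree.
At rose: go left to poppy.
  At poppy: go left to cedar.
    At cedar: go left to rye.
      rye is a leaf — visit rye.
    Visit cedar.
    At cedar: no right child.
  Visit poppy.
  At poppy: go right to kale.
    At kale: no left child.
    Visit kale.
    At kale: go right to aster.
      aster is a leaf — visit aster.
Visit rose.
At rose: go right to lime.
  lime is a leaf — visit lime.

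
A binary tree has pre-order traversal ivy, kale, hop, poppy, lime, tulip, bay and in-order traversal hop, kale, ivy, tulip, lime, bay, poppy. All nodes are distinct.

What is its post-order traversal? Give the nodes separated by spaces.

hop kale tulip bay lime poppy ivy

The first element of pre-order is the root; it splits in-order into left and right subtrees.
Root ivy: left subtree has 2 nodes {hop, kale}, right has 4 {tulip, lime, bay, poppy}.
  Root kale: left subtree has 1 node {hop}, right has 0 { }.
  Root poppy: left subtree has 3 nodes {tulip, lime, bay}, right has 0 { }.
    Root lime: left subtree has 1 node {tulip}, right has 1 {bay}.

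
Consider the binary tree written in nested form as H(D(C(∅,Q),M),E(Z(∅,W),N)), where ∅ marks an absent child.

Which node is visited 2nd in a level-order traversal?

D

Level-order visits nodes level by level from the root, left to right within each level.
Level 0: H
Level 1: D, E
Level 2: C, M, Z, N
Level 3: Q, W
Full level-order sequence: H, D, E, C, M, Z, N, Q, W.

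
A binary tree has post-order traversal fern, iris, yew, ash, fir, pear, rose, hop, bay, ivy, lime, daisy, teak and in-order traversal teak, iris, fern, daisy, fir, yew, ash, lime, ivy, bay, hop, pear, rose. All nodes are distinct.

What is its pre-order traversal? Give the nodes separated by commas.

The last element of post-order is the root; it splits in-order into left and right subtrees.
Root teak: left subtree has 0 nodes { }, right has 12 {iris, fern, daisy, fir, yew, ash, lime, ivy, bay, hop, pear, rose}.
  Root daisy: left subtree has 2 nodes {iris, fern}, right has 9 {fir, yew, ash, lime, ivy, bay, hop, pear, rose}.
    Root iris: left subtree has 0 nodes { }, right has 1 {fern}.
    Root lime: left subtree has 3 nodes {fir, yew, ash}, right has 5 {ivy, bay, hop, pear, rose}.
      Root fir: left subtree has 0 nodes { }, right has 2 {yew, ash}.
        Root ash: left subtree has 1 node {yew}, right has 0 { }.
      Root ivy: left subtree has 0 nodes { }, right has 4 {bay, hop, pear, rose}.
        Root bay: left subtree has 0 nodes { }, right has 3 {hop, pear, rose}.
          Root hop: left subtree has 0 nodes { }, right has 2 {pear, rose}.
            Root rose: left subtree has 1 node {pear}, right has 0 { }.

teak, daisy, iris, fern, lime, fir, ash, yew, ivy, bay, hop, rose, pear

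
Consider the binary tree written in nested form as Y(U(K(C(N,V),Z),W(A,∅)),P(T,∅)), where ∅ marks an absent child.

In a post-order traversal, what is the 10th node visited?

Post-order visits the left subtree, then the right subtree, then the node.
At Y: go left to U.
  At U: go left to K.
    At K: go left to C.
      At C: go left to N.
        N is a leaf — visit N.
      At C: go right to V.
        V is a leaf — visit V.
      Visit C.
    At K: go right to Z.
      Z is a leaf — visit Z.
    Visit K.
  At U: go right to W.
    At W: go left to A.
      A is a leaf — visit A.
    At W: no right child.
    Visit W.
  Visit U.
At Y: go right to P.
  At P: go left to T.
    T is a leaf — visit T.
  At P: no right child.
  Visit P.
Visit Y.
Full post-order sequence: N, V, C, Z, K, A, W, U, T, P, Y.

P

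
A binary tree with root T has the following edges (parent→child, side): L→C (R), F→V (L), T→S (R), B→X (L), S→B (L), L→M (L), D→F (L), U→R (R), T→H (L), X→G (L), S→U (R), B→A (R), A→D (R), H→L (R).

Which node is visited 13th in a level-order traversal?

D

Level-order visits nodes level by level from the root, left to right within each level.
Level 0: T
Level 1: H, S
Level 2: L, B, U
Level 3: M, C, X, A, R
Level 4: G, D
Level 5: F
Level 6: V
Full level-order sequence: T, H, S, L, B, U, M, C, X, A, R, G, D, F, V.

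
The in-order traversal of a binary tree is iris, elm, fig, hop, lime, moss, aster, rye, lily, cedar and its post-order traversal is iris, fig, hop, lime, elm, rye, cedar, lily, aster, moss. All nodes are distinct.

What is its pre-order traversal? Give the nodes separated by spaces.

The last element of post-order is the root; it splits in-order into left and right subtrees.
Root moss: left subtree has 5 nodes {iris, elm, fig, hop, lime}, right has 4 {aster, rye, lily, cedar}.
  Root elm: left subtree has 1 node {iris}, right has 3 {fig, hop, lime}.
    Root lime: left subtree has 2 nodes {fig, hop}, right has 0 { }.
      Root hop: left subtree has 1 node {fig}, right has 0 { }.
  Root aster: left subtree has 0 nodes { }, right has 3 {rye, lily, cedar}.
    Root lily: left subtree has 1 node {rye}, right has 1 {cedar}.

moss elm iris lime hop fig aster lily rye cedar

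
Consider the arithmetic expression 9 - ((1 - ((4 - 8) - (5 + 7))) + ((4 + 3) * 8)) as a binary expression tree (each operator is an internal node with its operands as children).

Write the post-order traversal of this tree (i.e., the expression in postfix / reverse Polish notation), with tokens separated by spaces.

9 1 4 8 - 5 7 + - - 4 3 + 8 * + -

Post-order on an expression tree gives postfix notation: for each operator, emit left operand, right operand, then the operator.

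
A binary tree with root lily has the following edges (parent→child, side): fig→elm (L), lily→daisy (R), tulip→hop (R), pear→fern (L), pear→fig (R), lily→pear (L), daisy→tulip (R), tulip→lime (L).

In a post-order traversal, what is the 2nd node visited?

elm

Post-order visits the left subtree, then the right subtree, then the node.
At lily: go left to pear.
  At pear: go left to fern.
    fern is a leaf — visit fern.
  At pear: go right to fig.
    At fig: go left to elm.
      elm is a leaf — visit elm.
    At fig: no right child.
    Visit fig.
  Visit pear.
At lily: go right to daisy.
  At daisy: no left child.
  At daisy: go right to tulip.
    At tulip: go left to lime.
      lime is a leaf — visit lime.
    At tulip: go right to hop.
      hop is a leaf — visit hop.
    Visit tulip.
  Visit daisy.
Visit lily.
Full post-order sequence: fern, elm, fig, pear, lime, hop, tulip, daisy, lily.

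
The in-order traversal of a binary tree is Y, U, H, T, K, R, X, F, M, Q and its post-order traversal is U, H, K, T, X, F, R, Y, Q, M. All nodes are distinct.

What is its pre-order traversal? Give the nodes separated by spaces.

The last element of post-order is the root; it splits in-order into left and right subtrees.
Root M: left subtree has 8 nodes {Y, U, H, T, K, R, X, F}, right has 1 {Q}.
  Root Y: left subtree has 0 nodes { }, right has 7 {U, H, T, K, R, X, F}.
    Root R: left subtree has 4 nodes {U, H, T, K}, right has 2 {X, F}.
      Root T: left subtree has 2 nodes {U, H}, right has 1 {K}.
        Root H: left subtree has 1 node {U}, right has 0 { }.
      Root F: left subtree has 1 node {X}, right has 0 { }.

M Y R T H U K F X Q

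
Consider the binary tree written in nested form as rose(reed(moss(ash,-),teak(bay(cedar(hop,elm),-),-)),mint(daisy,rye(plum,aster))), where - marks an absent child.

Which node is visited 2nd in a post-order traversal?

Post-order visits the left subtree, then the right subtree, then the node.
At rose: go left to reed.
  At reed: go left to moss.
    At moss: go left to ash.
      ash is a leaf — visit ash.
    At moss: no right child.
    Visit moss.
  At reed: go right to teak.
    At teak: go left to bay.
      At bay: go left to cedar.
        At cedar: go left to hop.
          hop is a leaf — visit hop.
        At cedar: go right to elm.
          elm is a leaf — visit elm.
        Visit cedar.
      At bay: no right child.
      Visit bay.
    At teak: no right child.
    Visit teak.
  Visit reed.
At rose: go right to mint.
  At mint: go left to daisy.
    daisy is a leaf — visit daisy.
  At mint: go right to rye.
    At rye: go left to plum.
      plum is a leaf — visit plum.
    At rye: go right to aster.
      aster is a leaf — visit aster.
    Visit rye.
  Visit mint.
Visit rose.
Full post-order sequence: ash, moss, hop, elm, cedar, bay, teak, reed, daisy, plum, aster, rye, mint, rose.

moss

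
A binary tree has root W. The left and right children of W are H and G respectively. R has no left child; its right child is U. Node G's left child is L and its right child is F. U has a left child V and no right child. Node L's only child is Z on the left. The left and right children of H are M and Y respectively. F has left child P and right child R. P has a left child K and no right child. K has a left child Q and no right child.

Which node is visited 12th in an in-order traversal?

In-order visits the left subtree, then the node, then the right subtree.
At W: go left to H.
  At H: go left to M.
    M is a leaf — visit M.
  Visit H.
  At H: go right to Y.
    Y is a leaf — visit Y.
Visit W.
At W: go right to G.
  At G: go left to L.
    At L: go left to Z.
      Z is a leaf — visit Z.
    Visit L.
    At L: no right child.
  Visit G.
  At G: go right to F.
    At F: go left to P.
      At P: go left to K.
        At K: go left to Q.
          Q is a leaf — visit Q.
        Visit K.
        At K: no right child.
      Visit P.
      At P: no right child.
    Visit F.
    At F: go right to R.
      At R: no left child.
      Visit R.
      At R: go right to U.
        At U: go left to V.
          V is a leaf — visit V.
        Visit U.
        At U: no right child.
Full in-order sequence: M, H, Y, W, Z, L, G, Q, K, P, F, R, V, U.

R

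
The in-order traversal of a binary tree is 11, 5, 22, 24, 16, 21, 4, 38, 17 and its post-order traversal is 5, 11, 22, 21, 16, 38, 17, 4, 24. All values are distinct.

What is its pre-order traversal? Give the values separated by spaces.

The last element of post-order is the root; it splits in-order into left and right subtrees.
Root 24: left subtree has 3 nodes {11, 5, 22}, right has 5 {16, 21, 4, 38, 17}.
  Root 22: left subtree has 2 nodes {11, 5}, right has 0 { }.
    Root 11: left subtree has 0 nodes { }, right has 1 {5}.
  Root 4: left subtree has 2 nodes {16, 21}, right has 2 {38, 17}.
    Root 16: left subtree has 0 nodes { }, right has 1 {21}.
    Root 17: left subtree has 1 node {38}, right has 0 { }.

24 22 11 5 4 16 21 17 38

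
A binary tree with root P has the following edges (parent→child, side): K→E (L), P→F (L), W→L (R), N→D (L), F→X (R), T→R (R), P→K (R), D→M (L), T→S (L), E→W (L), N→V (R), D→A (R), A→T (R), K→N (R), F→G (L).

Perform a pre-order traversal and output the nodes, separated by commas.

Pre-order visits the node, then its left subtree, then its right subtree.
Visit P.
At P: go left to F.
  Visit F.
  At F: go left to G.
    G is a leaf — visit G.
  At F: go right to X.
    X is a leaf — visit X.
At P: go right to K.
  Visit K.
  At K: go left to E.
    Visit E.
    At E: go left to W.
      Visit W.
      At W: no left child.
      At W: go right to L.
        L is a leaf — visit L.
    At E: no right child.
  At K: go right to N.
    Visit N.
    At N: go left to D.
      Visit D.
      At D: go left to M.
        M is a leaf — visit M.
      At D: go right to A.
        Visit A.
        At A: no left child.
        At A: go right to T.
          Visit T.
          At T: go left to S.
            S is a leaf — visit S.
          At T: go right to R.
            R is a leaf — visit R.
    At N: go right to V.
      V is a leaf — visit V.

P, F, G, X, K, E, W, L, N, D, M, A, T, S, R, V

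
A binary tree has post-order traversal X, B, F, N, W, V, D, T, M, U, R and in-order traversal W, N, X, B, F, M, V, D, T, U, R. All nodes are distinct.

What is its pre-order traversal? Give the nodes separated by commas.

The last element of post-order is the root; it splits in-order into left and right subtrees.
Root R: left subtree has 10 nodes {W, N, X, B, F, M, V, D, T, U}, right has 0 { }.
  Root U: left subtree has 9 nodes {W, N, X, B, F, M, V, D, T}, right has 0 { }.
    Root M: left subtree has 5 nodes {W, N, X, B, F}, right has 3 {V, D, T}.
      Root W: left subtree has 0 nodes { }, right has 4 {N, X, B, F}.
        Root N: left subtree has 0 nodes { }, right has 3 {X, B, F}.
          Root F: left subtree has 2 nodes {X, B}, right has 0 { }.
            Root B: left subtree has 1 node {X}, right has 0 { }.
      Root T: left subtree has 2 nodes {V, D}, right has 0 { }.
        Root D: left subtree has 1 node {V}, right has 0 { }.

R, U, M, W, N, F, B, X, T, D, V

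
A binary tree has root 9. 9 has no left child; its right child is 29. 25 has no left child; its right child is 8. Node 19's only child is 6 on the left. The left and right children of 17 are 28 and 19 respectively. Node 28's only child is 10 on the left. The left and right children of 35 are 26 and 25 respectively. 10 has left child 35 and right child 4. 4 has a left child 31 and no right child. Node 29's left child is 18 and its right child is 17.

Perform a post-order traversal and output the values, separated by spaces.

18 26 8 25 35 31 4 10 28 6 19 17 29 9

Post-order visits the left subtree, then the right subtree, then the node.
At 9: no left child.
At 9: go right to 29.
  At 29: go left to 18.
    18 is a leaf — visit 18.
  At 29: go right to 17.
    At 17: go left to 28.
      At 28: go left to 10.
        At 10: go left to 35.
          At 35: go left to 26.
            26 is a leaf — visit 26.
          At 35: go right to 25.
            At 25: no left child.
            At 25: go right to 8.
              8 is a leaf — visit 8.
            Visit 25.
          Visit 35.
        At 10: go right to 4.
          At 4: go left to 31.
            31 is a leaf — visit 31.
          At 4: no right child.
          Visit 4.
        Visit 10.
      At 28: no right child.
      Visit 28.
    At 17: go right to 19.
      At 19: go left to 6.
        6 is a leaf — visit 6.
      At 19: no right child.
      Visit 19.
    Visit 17.
  Visit 29.
Visit 9.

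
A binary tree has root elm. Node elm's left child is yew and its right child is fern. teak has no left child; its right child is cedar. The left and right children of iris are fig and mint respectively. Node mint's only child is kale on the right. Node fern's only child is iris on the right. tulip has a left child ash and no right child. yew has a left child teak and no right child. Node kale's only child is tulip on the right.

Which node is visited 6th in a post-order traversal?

Post-order visits the left subtree, then the right subtree, then the node.
At elm: go left to yew.
  At yew: go left to teak.
    At teak: no left child.
    At teak: go right to cedar.
      cedar is a leaf — visit cedar.
    Visit teak.
  At yew: no right child.
  Visit yew.
At elm: go right to fern.
  At fern: no left child.
  At fern: go right to iris.
    At iris: go left to fig.
      fig is a leaf — visit fig.
    At iris: go right to mint.
      At mint: no left child.
      At mint: go right to kale.
        At kale: no left child.
        At kale: go right to tulip.
          At tulip: go left to ash.
            ash is a leaf — visit ash.
          At tulip: no right child.
          Visit tulip.
        Visit kale.
      Visit mint.
    Visit iris.
  Visit fern.
Visit elm.
Full post-order sequence: cedar, teak, yew, fig, ash, tulip, kale, mint, iris, fern, elm.

tulip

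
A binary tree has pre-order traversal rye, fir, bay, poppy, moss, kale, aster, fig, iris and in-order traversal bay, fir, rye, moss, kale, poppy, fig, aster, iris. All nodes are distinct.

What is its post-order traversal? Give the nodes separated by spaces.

The first element of pre-order is the root; it splits in-order into left and right subtrees.
Root rye: left subtree has 2 nodes {bay, fir}, right has 6 {moss, kale, poppy, fig, aster, iris}.
  Root fir: left subtree has 1 node {bay}, right has 0 { }.
  Root poppy: left subtree has 2 nodes {moss, kale}, right has 3 {fig, aster, iris}.
    Root moss: left subtree has 0 nodes { }, right has 1 {kale}.
    Root aster: left subtree has 1 node {fig}, right has 1 {iris}.

bay fir kale moss fig iris aster poppy rye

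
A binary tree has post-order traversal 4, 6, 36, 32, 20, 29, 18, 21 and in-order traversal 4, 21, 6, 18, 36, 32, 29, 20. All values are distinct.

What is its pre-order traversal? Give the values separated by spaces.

The last element of post-order is the root; it splits in-order into left and right subtrees.
Root 21: left subtree has 1 node {4}, right has 6 {6, 18, 36, 32, 29, 20}.
  Root 18: left subtree has 1 node {6}, right has 4 {36, 32, 29, 20}.
    Root 29: left subtree has 2 nodes {36, 32}, right has 1 {20}.
      Root 32: left subtree has 1 node {36}, right has 0 { }.

21 4 18 6 29 32 36 20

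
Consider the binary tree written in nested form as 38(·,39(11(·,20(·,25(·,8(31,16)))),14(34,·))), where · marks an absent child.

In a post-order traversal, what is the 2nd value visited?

16

Post-order visits the left subtree, then the right subtree, then the node.
At 38: no left child.
At 38: go right to 39.
  At 39: go left to 11.
    At 11: no left child.
    At 11: go right to 20.
      At 20: no left child.
      At 20: go right to 25.
        At 25: no left child.
        At 25: go right to 8.
          At 8: go left to 31.
            31 is a leaf — visit 31.
          At 8: go right to 16.
            16 is a leaf — visit 16.
          Visit 8.
        Visit 25.
      Visit 20.
    Visit 11.
  At 39: go right to 14.
    At 14: go left to 34.
      34 is a leaf — visit 34.
    At 14: no right child.
    Visit 14.
  Visit 39.
Visit 38.
Full post-order sequence: 31, 16, 8, 25, 20, 11, 34, 14, 39, 38.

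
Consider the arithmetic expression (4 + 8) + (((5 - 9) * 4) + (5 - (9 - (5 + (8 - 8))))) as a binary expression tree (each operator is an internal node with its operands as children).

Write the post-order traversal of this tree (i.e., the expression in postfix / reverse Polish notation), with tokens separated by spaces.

Post-order on an expression tree gives postfix notation: for each operator, emit left operand, right operand, then the operator.

4 8 + 5 9 - 4 * 5 9 5 8 8 - + - - + +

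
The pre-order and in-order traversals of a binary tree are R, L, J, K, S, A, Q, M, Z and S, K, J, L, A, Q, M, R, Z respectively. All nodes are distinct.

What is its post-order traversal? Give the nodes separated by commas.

The first element of pre-order is the root; it splits in-order into left and right subtrees.
Root R: left subtree has 7 nodes {S, K, J, L, A, Q, M}, right has 1 {Z}.
  Root L: left subtree has 3 nodes {S, K, J}, right has 3 {A, Q, M}.
    Root J: left subtree has 2 nodes {S, K}, right has 0 { }.
      Root K: left subtree has 1 node {S}, right has 0 { }.
    Root A: left subtree has 0 nodes { }, right has 2 {Q, M}.
      Root Q: left subtree has 0 nodes { }, right has 1 {M}.

S, K, J, M, Q, A, L, Z, R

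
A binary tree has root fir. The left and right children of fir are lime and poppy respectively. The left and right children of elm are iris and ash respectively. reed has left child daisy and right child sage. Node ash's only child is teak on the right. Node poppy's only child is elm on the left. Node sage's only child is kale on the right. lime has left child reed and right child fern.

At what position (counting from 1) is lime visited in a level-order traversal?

2

Level-order visits nodes level by level from the root, left to right within each level.
Level 0: fir
Level 1: lime, poppy
Level 2: reed, fern, elm
Level 3: daisy, sage, iris, ash
Level 4: kale, teak
Full level-order sequence: fir, lime, poppy, reed, fern, elm, daisy, sage, iris, ash, kale, teak.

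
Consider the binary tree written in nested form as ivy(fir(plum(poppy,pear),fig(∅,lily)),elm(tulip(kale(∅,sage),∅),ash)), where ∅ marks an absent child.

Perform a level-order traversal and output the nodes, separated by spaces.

ivy fir elm plum fig tulip ash poppy pear lily kale sage

Level-order visits nodes level by level from the root, left to right within each level.
Level 0: ivy
Level 1: fir, elm
Level 2: plum, fig, tulip, ash
Level 3: poppy, pear, lily, kale
Level 4: sage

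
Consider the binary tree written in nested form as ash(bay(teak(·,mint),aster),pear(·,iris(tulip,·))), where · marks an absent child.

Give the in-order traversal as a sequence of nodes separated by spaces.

teak mint bay aster ash pear tulip iris

In-order visits the left subtree, then the node, then the right subtree.
At ash: go left to bay.
  At bay: go left to teak.
    At teak: no left child.
    Visit teak.
    At teak: go right to mint.
      mint is a leaf — visit mint.
  Visit bay.
  At bay: go right to aster.
    aster is a leaf — visit aster.
Visit ash.
At ash: go right to pear.
  At pear: no left child.
  Visit pear.
  At pear: go right to iris.
    At iris: go left to tulip.
      tulip is a leaf — visit tulip.
    Visit iris.
    At iris: no right child.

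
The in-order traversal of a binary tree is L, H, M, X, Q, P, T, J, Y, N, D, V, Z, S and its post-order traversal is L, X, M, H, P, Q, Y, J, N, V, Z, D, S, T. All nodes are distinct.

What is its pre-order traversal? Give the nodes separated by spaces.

T Q H L M X P S D N J Y Z V

The last element of post-order is the root; it splits in-order into left and right subtrees.
Root T: left subtree has 6 nodes {L, H, M, X, Q, P}, right has 7 {J, Y, N, D, V, Z, S}.
  Root Q: left subtree has 4 nodes {L, H, M, X}, right has 1 {P}.
    Root H: left subtree has 1 node {L}, right has 2 {M, X}.
      Root M: left subtree has 0 nodes { }, right has 1 {X}.
  Root S: left subtree has 6 nodes {J, Y, N, D, V, Z}, right has 0 { }.
    Root D: left subtree has 3 nodes {J, Y, N}, right has 2 {V, Z}.
      Root N: left subtree has 2 nodes {J, Y}, right has 0 { }.
        Root J: left subtree has 0 nodes { }, right has 1 {Y}.
      Root Z: left subtree has 1 node {V}, right has 0 { }.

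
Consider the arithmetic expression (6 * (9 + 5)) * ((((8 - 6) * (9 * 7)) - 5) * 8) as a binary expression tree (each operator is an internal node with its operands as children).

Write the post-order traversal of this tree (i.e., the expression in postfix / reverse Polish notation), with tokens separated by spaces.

Post-order on an expression tree gives postfix notation: for each operator, emit left operand, right operand, then the operator.

6 9 5 + * 8 6 - 9 7 * * 5 - 8 * *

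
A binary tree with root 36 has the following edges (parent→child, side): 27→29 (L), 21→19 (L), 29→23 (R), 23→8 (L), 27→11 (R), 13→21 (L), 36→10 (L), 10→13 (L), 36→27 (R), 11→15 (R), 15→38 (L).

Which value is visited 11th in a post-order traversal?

27

Post-order visits the left subtree, then the right subtree, then the node.
At 36: go left to 10.
  At 10: go left to 13.
    At 13: go left to 21.
      At 21: go left to 19.
        19 is a leaf — visit 19.
      At 21: no right child.
      Visit 21.
    At 13: no right child.
    Visit 13.
  At 10: no right child.
  Visit 10.
At 36: go right to 27.
  At 27: go left to 29.
    At 29: no left child.
    At 29: go right to 23.
      At 23: go left to 8.
        8 is a leaf — visit 8.
      At 23: no right child.
      Visit 23.
    Visit 29.
  At 27: go right to 11.
    At 11: no left child.
    At 11: go right to 15.
      At 15: go left to 38.
        38 is a leaf — visit 38.
      At 15: no right child.
      Visit 15.
    Visit 11.
  Visit 27.
Visit 36.
Full post-order sequence: 19, 21, 13, 10, 8, 23, 29, 38, 15, 11, 27, 36.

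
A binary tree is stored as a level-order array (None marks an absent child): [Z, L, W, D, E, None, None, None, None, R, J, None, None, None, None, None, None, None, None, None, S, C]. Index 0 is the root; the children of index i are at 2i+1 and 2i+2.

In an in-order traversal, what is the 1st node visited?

D

In-order visits the left subtree, then the node, then the right subtree.
At Z: go left to L.
  At L: go left to D.
    D is a leaf — visit D.
  Visit L.
  At L: go right to E.
    At E: go left to R.
      At R: no left child.
      Visit R.
      At R: go right to S.
        S is a leaf — visit S.
    Visit E.
    At E: go right to J.
      At J: go left to C.
        C is a leaf — visit C.
      Visit J.
      At J: no right child.
Visit Z.
At Z: go right to W.
  W is a leaf — visit W.
Full in-order sequence: D, L, R, S, E, C, J, Z, W.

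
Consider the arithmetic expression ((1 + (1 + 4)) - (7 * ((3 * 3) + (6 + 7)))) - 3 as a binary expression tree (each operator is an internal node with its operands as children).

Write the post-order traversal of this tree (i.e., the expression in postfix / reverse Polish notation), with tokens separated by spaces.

1 1 4 + + 7 3 3 * 6 7 + + * - 3 -

Post-order on an expression tree gives postfix notation: for each operator, emit left operand, right operand, then the operator.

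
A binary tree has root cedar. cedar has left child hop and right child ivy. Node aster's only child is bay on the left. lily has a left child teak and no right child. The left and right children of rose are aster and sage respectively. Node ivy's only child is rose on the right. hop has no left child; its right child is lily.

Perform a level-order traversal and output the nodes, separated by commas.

Level-order visits nodes level by level from the root, left to right within each level.
Level 0: cedar
Level 1: hop, ivy
Level 2: lily, rose
Level 3: teak, aster, sage
Level 4: bay

cedar, hop, ivy, lily, rose, teak, aster, sage, bay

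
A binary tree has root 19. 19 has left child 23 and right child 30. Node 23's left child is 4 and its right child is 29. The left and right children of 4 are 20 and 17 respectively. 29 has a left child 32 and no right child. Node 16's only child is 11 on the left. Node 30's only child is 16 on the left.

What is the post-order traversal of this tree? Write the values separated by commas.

Post-order visits the left subtree, then the right subtree, then the node.
At 19: go left to 23.
  At 23: go left to 4.
    At 4: go left to 20.
      20 is a leaf — visit 20.
    At 4: go right to 17.
      17 is a leaf — visit 17.
    Visit 4.
  At 23: go right to 29.
    At 29: go left to 32.
      32 is a leaf — visit 32.
    At 29: no right child.
    Visit 29.
  Visit 23.
At 19: go right to 30.
  At 30: go left to 16.
    At 16: go left to 11.
      11 is a leaf — visit 11.
    At 16: no right child.
    Visit 16.
  At 30: no right child.
  Visit 30.
Visit 19.

20, 17, 4, 32, 29, 23, 11, 16, 30, 19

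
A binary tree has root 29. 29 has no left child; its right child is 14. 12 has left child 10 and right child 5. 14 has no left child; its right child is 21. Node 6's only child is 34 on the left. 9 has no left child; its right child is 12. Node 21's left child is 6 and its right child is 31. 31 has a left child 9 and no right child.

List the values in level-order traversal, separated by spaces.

Level-order visits nodes level by level from the root, left to right within each level.
Level 0: 29
Level 1: 14
Level 2: 21
Level 3: 6, 31
Level 4: 34, 9
Level 5: 12
Level 6: 10, 5

29 14 21 6 31 34 9 12 10 5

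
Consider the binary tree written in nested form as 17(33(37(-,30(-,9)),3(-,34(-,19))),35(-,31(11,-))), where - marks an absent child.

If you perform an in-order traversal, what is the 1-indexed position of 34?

6

In-order visits the left subtree, then the node, then the right subtree.
At 17: go left to 33.
  At 33: go left to 37.
    At 37: no left child.
    Visit 37.
    At 37: go right to 30.
      At 30: no left child.
      Visit 30.
      At 30: go right to 9.
        9 is a leaf — visit 9.
  Visit 33.
  At 33: go right to 3.
    At 3: no left child.
    Visit 3.
    At 3: go right to 34.
      At 34: no left child.
      Visit 34.
      At 34: go right to 19.
        19 is a leaf — visit 19.
Visit 17.
At 17: go right to 35.
  At 35: no left child.
  Visit 35.
  At 35: go right to 31.
    At 31: go left to 11.
      11 is a leaf — visit 11.
    Visit 31.
    At 31: no right child.
Full in-order sequence: 37, 30, 9, 33, 3, 34, 19, 17, 35, 11, 31.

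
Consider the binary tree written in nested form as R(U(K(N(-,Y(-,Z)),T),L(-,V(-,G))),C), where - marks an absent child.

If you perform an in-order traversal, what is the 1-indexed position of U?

6

In-order visits the left subtree, then the node, then the right subtree.
At R: go left to U.
  At U: go left to K.
    At K: go left to N.
      At N: no left child.
      Visit N.
      At N: go right to Y.
        At Y: no left child.
        Visit Y.
        At Y: go right to Z.
          Z is a leaf — visit Z.
    Visit K.
    At K: go right to T.
      T is a leaf — visit T.
  Visit U.
  At U: go right to L.
    At L: no left child.
    Visit L.
    At L: go right to V.
      At V: no left child.
      Visit V.
      At V: go right to G.
        G is a leaf — visit G.
Visit R.
At R: go right to C.
  C is a leaf — visit C.
Full in-order sequence: N, Y, Z, K, T, U, L, V, G, R, C.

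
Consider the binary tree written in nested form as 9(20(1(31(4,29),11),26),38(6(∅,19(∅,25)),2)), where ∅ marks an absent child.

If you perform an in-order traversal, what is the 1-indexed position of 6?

In-order visits the left subtree, then the node, then the right subtree.
At 9: go left to 20.
  At 20: go left to 1.
    At 1: go left to 31.
      At 31: go left to 4.
        4 is a leaf — visit 4.
      Visit 31.
      At 31: go right to 29.
        29 is a leaf — visit 29.
    Visit 1.
    At 1: go right to 11.
      11 is a leaf — visit 11.
  Visit 20.
  At 20: go right to 26.
    26 is a leaf — visit 26.
Visit 9.
At 9: go right to 38.
  At 38: go left to 6.
    At 6: no left child.
    Visit 6.
    At 6: go right to 19.
      At 19: no left child.
      Visit 19.
      At 19: go right to 25.
        25 is a leaf — visit 25.
  Visit 38.
  At 38: go right to 2.
    2 is a leaf — visit 2.
Full in-order sequence: 4, 31, 29, 1, 11, 20, 26, 9, 6, 19, 25, 38, 2.

9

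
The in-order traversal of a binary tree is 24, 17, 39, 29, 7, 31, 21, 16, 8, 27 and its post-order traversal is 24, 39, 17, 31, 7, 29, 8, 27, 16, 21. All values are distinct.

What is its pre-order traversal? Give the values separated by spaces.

The last element of post-order is the root; it splits in-order into left and right subtrees.
Root 21: left subtree has 6 nodes {24, 17, 39, 29, 7, 31}, right has 3 {16, 8, 27}.
  Root 29: left subtree has 3 nodes {24, 17, 39}, right has 2 {7, 31}.
    Root 17: left subtree has 1 node {24}, right has 1 {39}.
    Root 7: left subtree has 0 nodes { }, right has 1 {31}.
  Root 16: left subtree has 0 nodes { }, right has 2 {8, 27}.
    Root 27: left subtree has 1 node {8}, right has 0 { }.

21 29 17 24 39 7 31 16 27 8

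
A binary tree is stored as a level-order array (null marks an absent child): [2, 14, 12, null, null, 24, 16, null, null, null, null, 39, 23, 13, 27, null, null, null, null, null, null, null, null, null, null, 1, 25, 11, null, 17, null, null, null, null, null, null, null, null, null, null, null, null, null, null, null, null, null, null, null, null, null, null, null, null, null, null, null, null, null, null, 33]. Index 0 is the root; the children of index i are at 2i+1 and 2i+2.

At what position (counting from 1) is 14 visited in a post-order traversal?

1

Post-order visits the left subtree, then the right subtree, then the node.
At 2: go left to 14.
  14 is a leaf — visit 14.
At 2: go right to 12.
  At 12: go left to 24.
    At 24: go left to 39.
      39 is a leaf — visit 39.
    At 24: go right to 23.
      At 23: go left to 1.
        1 is a leaf — visit 1.
      At 23: go right to 25.
        25 is a leaf — visit 25.
      Visit 23.
    Visit 24.
  At 12: go right to 16.
    At 16: go left to 13.
      At 13: go left to 11.
        11 is a leaf — visit 11.
      At 13: no right child.
      Visit 13.
    At 16: go right to 27.
      At 27: go left to 17.
        At 17: no left child.
        At 17: go right to 33.
          33 is a leaf — visit 33.
        Visit 17.
      At 27: no right child.
      Visit 27.
    Visit 16.
  Visit 12.
Visit 2.
Full post-order sequence: 14, 39, 1, 25, 23, 24, 11, 13, 33, 17, 27, 16, 12, 2.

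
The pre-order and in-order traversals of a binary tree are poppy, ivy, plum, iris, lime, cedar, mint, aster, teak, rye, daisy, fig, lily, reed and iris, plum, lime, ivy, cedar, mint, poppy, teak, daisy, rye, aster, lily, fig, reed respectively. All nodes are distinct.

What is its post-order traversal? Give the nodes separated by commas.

iris, lime, plum, mint, cedar, ivy, daisy, rye, teak, lily, reed, fig, aster, poppy

The first element of pre-order is the root; it splits in-order into left and right subtrees.
Root poppy: left subtree has 6 nodes {iris, plum, lime, ivy, cedar, mint}, right has 7 {teak, daisy, rye, aster, lily, fig, reed}.
  Root ivy: left subtree has 3 nodes {iris, plum, lime}, right has 2 {cedar, mint}.
    Root plum: left subtree has 1 node {iris}, right has 1 {lime}.
    Root cedar: left subtree has 0 nodes { }, right has 1 {mint}.
  Root aster: left subtree has 3 nodes {teak, daisy, rye}, right has 3 {lily, fig, reed}.
    Root teak: left subtree has 0 nodes { }, right has 2 {daisy, rye}.
      Root rye: left subtree has 1 node {daisy}, right has 0 { }.
    Root fig: left subtree has 1 node {lily}, right has 1 {reed}.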